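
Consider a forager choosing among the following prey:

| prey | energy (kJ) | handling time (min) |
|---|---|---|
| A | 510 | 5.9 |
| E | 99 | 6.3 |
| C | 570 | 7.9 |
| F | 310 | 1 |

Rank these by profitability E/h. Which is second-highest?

A

In descending order of E/h:
F: 310/1 = 310 kJ/min
A: 510/5.9 = 86.4 kJ/min
C: 570/7.9 = 72.2 kJ/min
E: 99/6.3 = 15.7 kJ/min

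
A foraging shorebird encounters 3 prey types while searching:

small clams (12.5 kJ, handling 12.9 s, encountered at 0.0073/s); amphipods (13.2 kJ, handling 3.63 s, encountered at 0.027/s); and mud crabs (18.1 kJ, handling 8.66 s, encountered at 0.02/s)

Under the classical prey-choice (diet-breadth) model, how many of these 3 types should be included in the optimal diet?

Rank by E/h (kJ/s): amphipods 3.64, mud crabs 2.09, small clams 0.969. Include each in turn until the next type's E/h falls below the running intake rate.
Rate on top 1: 0.3246. mud crabs: 2.09 > 0.3246 → include.
Rate on top 2: 0.5651. small clams: 0.969 > 0.5651 → include.
Optimal diet: amphipods, mud crabs, small clams — 3 of 3 types.

3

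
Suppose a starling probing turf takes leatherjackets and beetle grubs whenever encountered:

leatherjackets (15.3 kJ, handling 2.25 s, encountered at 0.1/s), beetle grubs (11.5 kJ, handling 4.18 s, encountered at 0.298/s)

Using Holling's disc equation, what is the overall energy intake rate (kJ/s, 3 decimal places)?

R = (0.1×15.3 + 0.298×11.5) / (1 + 0.1×2.25 + 0.298×4.18) = 4.957/2.471 = 2.006 kJ/s.

2.006 kJ/s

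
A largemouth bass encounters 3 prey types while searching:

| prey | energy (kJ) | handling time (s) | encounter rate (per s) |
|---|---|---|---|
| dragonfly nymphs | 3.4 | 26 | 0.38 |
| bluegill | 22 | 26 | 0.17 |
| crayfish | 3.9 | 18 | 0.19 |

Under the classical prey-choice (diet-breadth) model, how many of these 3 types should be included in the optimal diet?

Profitabilities (E/h, kJ/s): bluegill 0.846, crayfish 0.217, dragonfly nymphs 0.131. Add prey in this order while the next type's profitability exceeds the intake rate on those already taken.
Rate on top 1: 0.69. crayfish: 0.217 < 0.69 → exclude; stop.
Optimal diet: bluegill — 1 of 3 types.

1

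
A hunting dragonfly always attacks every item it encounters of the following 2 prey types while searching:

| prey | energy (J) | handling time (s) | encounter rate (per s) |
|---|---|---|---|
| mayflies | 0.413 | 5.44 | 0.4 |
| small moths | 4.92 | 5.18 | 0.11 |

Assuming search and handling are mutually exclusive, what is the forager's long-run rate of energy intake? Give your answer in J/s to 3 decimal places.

R = (0.4×0.413 + 0.11×4.92) / (1 + 0.4×5.44 + 0.11×5.18) = 0.7064/3.746 = 0.1886 J/s.

0.189 J/s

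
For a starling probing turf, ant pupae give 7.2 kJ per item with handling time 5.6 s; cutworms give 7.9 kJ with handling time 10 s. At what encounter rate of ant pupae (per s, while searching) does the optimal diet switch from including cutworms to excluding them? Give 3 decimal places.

The zero-one rule: include cutworms iff E₂/h₂ > λE₁/(1+λh₁). Equality gives the switch point.
λE₁h₂ = E₂ + λE₂h₁ ⇒ λ = E₂/(E₁h₂ − E₂h₁) = 7.9/(72 − 44.24) = 0.2846 per s.

0.285 per s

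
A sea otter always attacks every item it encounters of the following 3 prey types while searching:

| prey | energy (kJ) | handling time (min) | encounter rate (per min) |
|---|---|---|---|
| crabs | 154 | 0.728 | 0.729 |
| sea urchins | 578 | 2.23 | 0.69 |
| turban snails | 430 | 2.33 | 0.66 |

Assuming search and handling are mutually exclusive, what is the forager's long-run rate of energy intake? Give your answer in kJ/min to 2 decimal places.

172.53 kJ/min

R = (0.729×154 + 0.69×578 + 0.66×430) / (1 + 0.729×0.728 + 0.69×2.23 + 0.66×2.33) = 794.9/4.607 = 172.5 kJ/min.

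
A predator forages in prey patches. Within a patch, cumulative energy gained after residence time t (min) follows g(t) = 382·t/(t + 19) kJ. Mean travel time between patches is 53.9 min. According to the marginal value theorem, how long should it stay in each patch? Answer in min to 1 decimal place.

Maximise g(t)/(T+t): set derivative to zero → g'(t)(T+t) = g(t).
g'(t) = 382·19/(t + 19)². Setting 382·19/(t+19)² = 382t/[(t+19)(53.9+t)] gives 19(53.9+t) = t(t+19), so t² = 19×53.9 = 1024.
t* = √1024 = 32 min.

32.0 min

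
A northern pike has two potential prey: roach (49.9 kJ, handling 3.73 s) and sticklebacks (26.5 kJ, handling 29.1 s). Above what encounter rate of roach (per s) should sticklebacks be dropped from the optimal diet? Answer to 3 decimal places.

The zero-one rule: include sticklebacks iff E₂/h₂ > λE₁/(1+λh₁). Equality gives the switch point.
λE₁h₂ = E₂ + λE₂h₁ ⇒ λ = E₂/(E₁h₂ − E₂h₁) = 26.5/(1452 − 98.84) = 0.01958 per s.

0.020 per s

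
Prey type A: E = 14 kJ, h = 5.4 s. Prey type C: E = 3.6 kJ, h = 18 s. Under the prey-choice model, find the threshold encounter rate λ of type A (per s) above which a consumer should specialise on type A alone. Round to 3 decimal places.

0.015 per s

At the threshold, the rate on type A alone equals the profitability of type C: λ·14/(1 + λ·5.4) = 3.6/18 = 0.2.
Rearranging, λ(14 − 0.2×5.4) = 0.2, so λ = 0.2/12.92 = 0.01548 per s.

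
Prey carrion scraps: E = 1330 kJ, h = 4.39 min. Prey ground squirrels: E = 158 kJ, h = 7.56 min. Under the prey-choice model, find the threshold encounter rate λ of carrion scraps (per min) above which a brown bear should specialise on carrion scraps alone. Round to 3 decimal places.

0.017 per min

The zero-one rule: include ground squirrels iff E₂/h₂ > λE₁/(1+λh₁). Equality gives the switch point.
λE₁h₂ = E₂ + λE₂h₁ ⇒ λ = E₂/(E₁h₂ − E₂h₁) = 158/(1.005e+04 − 693.6) = 0.01688 per min.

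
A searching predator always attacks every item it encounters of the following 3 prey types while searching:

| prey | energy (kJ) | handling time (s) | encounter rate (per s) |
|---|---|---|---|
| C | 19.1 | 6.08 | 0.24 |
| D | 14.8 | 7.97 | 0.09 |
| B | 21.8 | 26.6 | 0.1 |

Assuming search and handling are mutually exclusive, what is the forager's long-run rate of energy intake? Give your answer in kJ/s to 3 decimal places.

1.387 kJ/s

Energy encountered per unit search time: 0.24×19.1 + 0.09×14.8 + 0.1×21.8 = 8.096 kJ/s.
Handling time per unit search time: 0.24×6.08 + 0.09×7.97 + 0.1×26.6 = 4.837.
Rate = 8.096/(1 + 4.837) = 1.387 kJ/s.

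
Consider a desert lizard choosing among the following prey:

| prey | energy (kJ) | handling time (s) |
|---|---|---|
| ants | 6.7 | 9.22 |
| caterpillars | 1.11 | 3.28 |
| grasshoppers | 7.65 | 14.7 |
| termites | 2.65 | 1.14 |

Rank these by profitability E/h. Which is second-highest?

Profitability E/h (kJ/s): ants = 6.7/9.22 = 0.727, caterpillars = 1.11/3.28 = 0.338, grasshoppers = 7.65/14.7 = 0.52, termites = 2.65/1.14 = 2.32.
Ranked: termites > ants > grasshoppers > caterpillars.

ants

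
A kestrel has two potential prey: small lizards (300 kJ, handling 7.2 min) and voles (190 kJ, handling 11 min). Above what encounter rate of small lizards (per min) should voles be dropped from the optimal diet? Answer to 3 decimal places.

The zero-one rule: include voles iff E₂/h₂ > λE₁/(1+λh₁). Equality gives the switch point.
λE₁h₂ = E₂ + λE₂h₁ ⇒ λ = E₂/(E₁h₂ − E₂h₁) = 190/(3300 − 1368) = 0.09834 per min.

0.098 per min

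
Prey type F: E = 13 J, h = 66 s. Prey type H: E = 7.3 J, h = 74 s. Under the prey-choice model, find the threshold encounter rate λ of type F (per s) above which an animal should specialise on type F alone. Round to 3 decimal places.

The zero-one rule: include type H iff E₂/h₂ > λE₁/(1+λh₁). Equality gives the switch point.
λE₁h₂ = E₂ + λE₂h₁ ⇒ λ = E₂/(E₁h₂ − E₂h₁) = 7.3/(962 − 481.8) = 0.0152 per s.

0.015 per s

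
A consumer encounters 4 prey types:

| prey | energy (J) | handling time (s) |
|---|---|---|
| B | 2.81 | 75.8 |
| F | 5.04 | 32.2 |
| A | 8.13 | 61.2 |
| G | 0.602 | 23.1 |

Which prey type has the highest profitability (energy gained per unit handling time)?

F

Profitability E/h (J/s): B = 2.81/75.8 = 0.0371, F = 5.04/32.2 = 0.157, A = 8.13/61.2 = 0.133, G = 0.602/23.1 = 0.0261.
Ranked: F > A > B > G.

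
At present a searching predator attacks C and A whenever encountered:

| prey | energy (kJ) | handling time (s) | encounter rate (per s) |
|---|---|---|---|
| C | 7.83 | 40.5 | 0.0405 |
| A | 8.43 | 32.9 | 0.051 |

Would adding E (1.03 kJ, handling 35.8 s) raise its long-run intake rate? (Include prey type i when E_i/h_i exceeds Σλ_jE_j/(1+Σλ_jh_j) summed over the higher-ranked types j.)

On C and A alone, R = ΣλE/(1+Σλh) = 0.747/4.318 = 0.173 kJ/s.
Profitability of E: 1.03/35.8 = 0.02877 kJ/s.
0.02877 < 0.173, so adding E would lower the average — exclude it.

No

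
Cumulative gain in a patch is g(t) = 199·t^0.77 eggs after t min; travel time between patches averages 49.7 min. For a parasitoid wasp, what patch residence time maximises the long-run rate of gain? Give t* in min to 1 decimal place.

166.4 min

Maximise g(t)/(T+t): set derivative to zero → g'(t)(T+t) = g(t).
g'(t) = 0.77·199·t^-0.23. Setting 0.77·199·t^-0.23 = 199·t^0.77/(49.7+t) gives 0.77(49.7+t) = t, so 0.23·t = 0.77×49.7.
t* = 0.77×49.7/0.23 = 166.4 min.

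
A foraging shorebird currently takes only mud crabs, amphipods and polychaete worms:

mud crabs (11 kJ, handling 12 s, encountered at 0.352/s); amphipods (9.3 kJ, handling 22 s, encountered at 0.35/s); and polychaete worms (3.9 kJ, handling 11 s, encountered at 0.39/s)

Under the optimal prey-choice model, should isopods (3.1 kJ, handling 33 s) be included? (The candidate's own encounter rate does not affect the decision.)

No

Intake rate on the current diet: R = (0.352×11 + 0.35×9.3 + 0.39×3.9) / (1 + 0.352×12 + 0.35×22 + 0.39×11) = 8.648/17.21 = 0.5024 kJ/s.
isopods: E/h = 3.1/33 = 0.09394 kJ/s.
Since 0.09394 < R, time spent handling isopods is better spent searching.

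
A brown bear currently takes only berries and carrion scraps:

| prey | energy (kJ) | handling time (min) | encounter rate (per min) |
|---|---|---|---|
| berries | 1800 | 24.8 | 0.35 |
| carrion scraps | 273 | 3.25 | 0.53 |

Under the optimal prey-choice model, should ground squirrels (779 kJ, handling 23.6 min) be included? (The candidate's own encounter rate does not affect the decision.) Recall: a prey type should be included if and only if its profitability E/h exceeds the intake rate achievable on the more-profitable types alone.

No

Intake rate on the current diet: R = (0.35×1800 + 0.53×273) / (1 + 0.35×24.8 + 0.53×3.25) = 774.7/11.4 = 67.94 kJ/min.
Profitability of ground squirrels: 779/23.6 = 33.01 kJ/min.
33.01 < 67.94, so adding ground squirrels would lower the average — exclude it.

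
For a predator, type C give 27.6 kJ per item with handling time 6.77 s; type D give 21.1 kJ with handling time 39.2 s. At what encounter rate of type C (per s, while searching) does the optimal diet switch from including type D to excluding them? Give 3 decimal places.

0.022 per s

The zero-one rule: include type D iff E₂/h₂ > λE₁/(1+λh₁). Equality gives the switch point.
λE₁h₂ = E₂ + λE₂h₁ ⇒ λ = E₂/(E₁h₂ − E₂h₁) = 21.1/(1082 − 142.8) = 0.02247 per s.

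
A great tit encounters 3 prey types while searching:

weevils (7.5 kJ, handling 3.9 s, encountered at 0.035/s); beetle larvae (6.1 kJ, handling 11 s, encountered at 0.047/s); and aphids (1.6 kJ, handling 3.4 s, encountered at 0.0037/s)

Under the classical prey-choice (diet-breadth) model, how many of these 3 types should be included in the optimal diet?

Profitabilities (E/h, kJ/s): weevils 1.92, beetle larvae 0.555, aphids 0.471. Add prey in this order while the next type's profitability exceeds the intake rate on those already taken.
Rate on top 1: 0.231. beetle larvae: 0.555 > 0.231 → include.
Rate on top 2: 0.3321. aphids: 0.471 > 0.3321 → include.
Optimal diet: weevils, beetle larvae, aphids — 3 of 3 types.

3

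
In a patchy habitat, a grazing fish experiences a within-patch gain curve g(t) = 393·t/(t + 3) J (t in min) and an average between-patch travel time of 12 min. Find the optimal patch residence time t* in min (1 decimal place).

By the marginal value theorem, leave when the instantaneous gain rate g'(t) equals the habitat-wide average g(t)/(T + t).
g'(t) = 393·3/(t + 3)². Setting 393·3/(t+3)² = 393t/[(t+3)(12+t)] gives 3(12+t) = t(t+3), so t² = 3×12 = 36.
t* = √36 = 6 min.

6.0 min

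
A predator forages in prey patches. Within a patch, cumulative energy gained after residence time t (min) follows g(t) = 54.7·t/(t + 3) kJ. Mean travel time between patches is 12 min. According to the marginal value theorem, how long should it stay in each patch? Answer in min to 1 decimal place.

6.0 min

By the marginal value theorem, leave when the instantaneous gain rate g'(t) equals the habitat-wide average g(t)/(T + t).
g'(t) = 54.7·3/(t + 3)². Setting 54.7·3/(t+3)² = 54.7t/[(t+3)(12+t)] gives 3(12+t) = t(t+3), so t² = 3×12 = 36.
t* = √36 = 6 min.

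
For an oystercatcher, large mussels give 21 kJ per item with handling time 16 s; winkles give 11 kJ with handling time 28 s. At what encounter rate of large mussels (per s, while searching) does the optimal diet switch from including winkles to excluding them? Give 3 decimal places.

0.027 per s

The zero-one rule: include winkles iff E₂/h₂ > λE₁/(1+λh₁). Equality gives the switch point.
λE₁h₂ = E₂ + λE₂h₁ ⇒ λ = E₂/(E₁h₂ − E₂h₁) = 11/(588 − 176) = 0.0267 per s.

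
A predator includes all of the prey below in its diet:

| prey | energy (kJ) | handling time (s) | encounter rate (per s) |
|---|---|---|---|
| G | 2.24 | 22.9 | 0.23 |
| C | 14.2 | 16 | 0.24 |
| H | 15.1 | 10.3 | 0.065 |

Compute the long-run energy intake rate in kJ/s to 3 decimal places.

0.455 kJ/s

Energy encountered per unit search time: 0.23×2.24 + 0.24×14.2 + 0.065×15.1 = 4.905 kJ/s.
Handling time per unit search time: 0.23×22.9 + 0.24×16 + 0.065×10.3 = 9.776.
Rate = 4.905/(1 + 9.776) = 0.4551 kJ/s.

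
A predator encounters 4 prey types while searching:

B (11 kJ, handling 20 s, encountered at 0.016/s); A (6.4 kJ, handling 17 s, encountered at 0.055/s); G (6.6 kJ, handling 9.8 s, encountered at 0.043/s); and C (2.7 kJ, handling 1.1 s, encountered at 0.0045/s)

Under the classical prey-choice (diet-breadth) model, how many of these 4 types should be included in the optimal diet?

4

E/h in descending order: C 2.45, G 0.673, B 0.55, A 0.376 kJ/s. The optimal diet is the largest prefix of this list for which every included type satisfies E_i/h_i > R on the types above it.
Rate on top 1: 0.01209. G: 0.673 > 0.01209 → include.
Rate on top 2: 0.2075. B: 0.55 > 0.2075 → include.
Rate on top 3: 0.2702. A: 0.376 > 0.2702 → include.
Optimal diet: C, G, B, A — 4 of 4 types.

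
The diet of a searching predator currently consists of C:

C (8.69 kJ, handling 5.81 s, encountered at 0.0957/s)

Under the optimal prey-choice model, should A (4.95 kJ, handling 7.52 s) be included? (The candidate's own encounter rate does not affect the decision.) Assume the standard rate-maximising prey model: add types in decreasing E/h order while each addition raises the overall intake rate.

Yes

Current rate: (0.0957×8.69)/(1 + 0.0957×5.81) = 0.5345 kJ/s.
Profitability of A: 4.95/7.52 = 0.6582 kJ/s.
0.6582 > 0.5345, so adding A raises the average — include it.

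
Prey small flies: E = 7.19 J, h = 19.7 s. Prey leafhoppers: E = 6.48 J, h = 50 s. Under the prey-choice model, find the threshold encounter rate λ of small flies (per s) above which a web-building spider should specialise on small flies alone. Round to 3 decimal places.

The zero-one rule: include leafhoppers iff E₂/h₂ > λE₁/(1+λh₁). Equality gives the switch point.
λE₁h₂ = E₂ + λE₂h₁ ⇒ λ = E₂/(E₁h₂ − E₂h₁) = 6.48/(359.5 − 127.7) = 0.02795 per s.

0.028 per s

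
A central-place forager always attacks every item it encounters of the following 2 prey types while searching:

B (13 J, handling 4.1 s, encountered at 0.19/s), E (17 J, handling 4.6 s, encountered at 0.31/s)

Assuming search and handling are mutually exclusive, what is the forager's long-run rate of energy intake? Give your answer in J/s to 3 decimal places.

2.415 J/s

R = (0.19×13 + 0.31×17) / (1 + 0.19×4.1 + 0.31×4.6) = 7.74/3.205 = 2.415 J/s.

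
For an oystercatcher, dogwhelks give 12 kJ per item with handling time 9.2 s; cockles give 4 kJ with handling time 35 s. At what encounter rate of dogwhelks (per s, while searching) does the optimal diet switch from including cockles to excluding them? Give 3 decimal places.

The zero-one rule: include cockles iff E₂/h₂ > λE₁/(1+λh₁). Equality gives the switch point.
λE₁h₂ = E₂ + λE₂h₁ ⇒ λ = E₂/(E₁h₂ − E₂h₁) = 4/(420 − 36.8) = 0.01044 per s.

0.010 per s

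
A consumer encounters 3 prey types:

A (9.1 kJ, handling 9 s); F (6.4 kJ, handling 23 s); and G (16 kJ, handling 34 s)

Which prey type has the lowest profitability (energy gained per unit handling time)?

Profitability E/h (kJ/s): A = 9.1/9 = 1.01, F = 6.4/23 = 0.278, G = 16/34 = 0.471.
Ranked: A > G > F.

F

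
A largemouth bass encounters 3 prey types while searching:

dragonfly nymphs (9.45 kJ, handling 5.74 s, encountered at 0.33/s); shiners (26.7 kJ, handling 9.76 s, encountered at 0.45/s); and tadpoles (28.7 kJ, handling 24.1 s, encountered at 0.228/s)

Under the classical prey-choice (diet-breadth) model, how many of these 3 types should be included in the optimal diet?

Rank by E/h (kJ/s): shiners 2.74, dragonfly nymphs 1.65, tadpoles 1.19. Include each in turn until the next type's E/h falls below the running intake rate.
Rate on top 1: 2.228. dragonfly nymphs: 1.65 < 2.228 → exclude; stop.
Optimal diet: shiners — 1 of 3 types.

1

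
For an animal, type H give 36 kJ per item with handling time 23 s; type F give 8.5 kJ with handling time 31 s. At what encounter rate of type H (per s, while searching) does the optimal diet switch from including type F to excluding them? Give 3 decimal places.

Drop type F once their profitability E₂/h₂ falls below the rate achievable on type H alone: E₂/h₂ = λE₁/(1 + λh₁).
Solve for λ: λE₁h₂ = E₂(1 + λh₁) → λ(E₁h₂ − E₂h₁) = E₂ → λ = E₂/(E₁h₂ − E₂h₁).
λ = 8.5/(36×31 − 8.5×23) = 8.5/920.5 = 0.009234 per s.

0.009 per s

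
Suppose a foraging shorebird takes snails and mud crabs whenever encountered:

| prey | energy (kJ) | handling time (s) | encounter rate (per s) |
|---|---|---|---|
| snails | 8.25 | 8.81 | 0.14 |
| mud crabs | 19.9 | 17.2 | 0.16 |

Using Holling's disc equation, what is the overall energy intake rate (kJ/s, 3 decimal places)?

0.870 kJ/s

Energy encountered per unit search time: 0.14×8.25 + 0.16×19.9 = 4.339 kJ/s.
Handling time per unit search time: 0.14×8.81 + 0.16×17.2 = 3.985.
Rate = 4.339/(1 + 3.985) = 0.8703 kJ/s.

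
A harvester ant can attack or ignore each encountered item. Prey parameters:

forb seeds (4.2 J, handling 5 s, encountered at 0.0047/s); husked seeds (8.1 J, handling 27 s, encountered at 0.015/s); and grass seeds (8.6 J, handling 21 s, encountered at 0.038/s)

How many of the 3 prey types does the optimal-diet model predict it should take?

Profitabilities (E/h, J/s): forb seeds 0.84, grass seeds 0.41, husked seeds 0.3. Add prey in this order while the next type's profitability exceeds the intake rate on those already taken.
Rate on top 1: 0.01929. grass seeds: 0.41 > 0.01929 → include.
Rate on top 2: 0.1902. husked seeds: 0.3 > 0.1902 → include.
Optimal diet: forb seeds, grass seeds, husked seeds — 3 of 3 types.

3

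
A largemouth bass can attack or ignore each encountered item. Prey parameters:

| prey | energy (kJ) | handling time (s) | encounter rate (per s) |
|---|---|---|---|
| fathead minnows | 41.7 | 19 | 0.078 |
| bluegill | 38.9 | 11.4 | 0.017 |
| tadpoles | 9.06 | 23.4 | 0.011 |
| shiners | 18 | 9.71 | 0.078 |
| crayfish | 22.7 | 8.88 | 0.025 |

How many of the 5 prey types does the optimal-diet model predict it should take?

4

E/h in descending order: bluegill 3.41, crayfish 2.56, fathead minnows 2.19, shiners 1.85, tadpoles 0.387 kJ/s. The optimal diet is the largest prefix of this list for which every included type satisfies E_i/h_i > R on the types above it.
Rate on top 1: 0.5539. crayfish: 2.56 > 0.5539 → include.
Rate on top 2: 0.8679. fathead minnows: 2.19 > 0.8679 → include.
Rate on top 3: 1.546. shiners: 1.85 > 1.546 → include.
Rate on top 4: 1.61. tadpoles: 0.387 < 1.61 → exclude; stop.
Optimal diet: bluegill, crayfish, fathead minnows, shiners — 4 of 5 types.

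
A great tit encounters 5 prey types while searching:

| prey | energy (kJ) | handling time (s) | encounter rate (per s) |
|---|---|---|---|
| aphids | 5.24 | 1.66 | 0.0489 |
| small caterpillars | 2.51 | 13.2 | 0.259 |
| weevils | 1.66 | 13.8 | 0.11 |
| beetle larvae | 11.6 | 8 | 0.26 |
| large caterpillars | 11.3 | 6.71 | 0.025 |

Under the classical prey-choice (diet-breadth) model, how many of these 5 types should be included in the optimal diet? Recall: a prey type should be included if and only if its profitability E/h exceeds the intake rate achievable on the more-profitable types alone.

3

Rank by E/h (kJ/s): aphids 3.16, large caterpillars 1.68, beetle larvae 1.45, small caterpillars 0.19, weevils 0.12. Include each in turn until the next type's E/h falls below the running intake rate.
Rate on top 1: 0.237. large caterpillars: 1.68 > 0.237 → include.
Rate on top 2: 0.4314. beetle larvae: 1.45 > 0.4314 → include.
Rate on top 3: 1.068. small caterpillars: 0.19 < 1.068 → exclude; stop.
Optimal diet: aphids, large caterpillars, beetle larvae — 3 of 5 types.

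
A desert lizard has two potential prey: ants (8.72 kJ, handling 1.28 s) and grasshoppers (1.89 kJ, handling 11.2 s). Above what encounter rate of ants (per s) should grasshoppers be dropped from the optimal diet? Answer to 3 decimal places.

0.020 per s

Drop grasshoppers once their profitability E₂/h₂ falls below the rate achievable on ants alone: E₂/h₂ = λE₁/(1 + λh₁).
Solve for λ: λE₁h₂ = E₂(1 + λh₁) → λ(E₁h₂ − E₂h₁) = E₂ → λ = E₂/(E₁h₂ − E₂h₁).
λ = 1.89/(8.72×11.2 − 1.89×1.28) = 1.89/95.24 = 0.01984 per s.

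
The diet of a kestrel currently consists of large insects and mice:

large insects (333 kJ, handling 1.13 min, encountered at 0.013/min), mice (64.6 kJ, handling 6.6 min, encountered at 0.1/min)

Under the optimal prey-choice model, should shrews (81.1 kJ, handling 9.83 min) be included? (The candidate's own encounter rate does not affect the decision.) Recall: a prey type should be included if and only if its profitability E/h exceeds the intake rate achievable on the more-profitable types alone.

Current rate: (0.013×333 + 0.1×64.6)/(1 + 0.013×1.13 + 0.1×6.6) = 6.442 kJ/min.
Profitability of shrews: 81.1/9.83 = 8.25 kJ/min.
Since 8.25 > R, including shrews increases the long-run rate.

Yes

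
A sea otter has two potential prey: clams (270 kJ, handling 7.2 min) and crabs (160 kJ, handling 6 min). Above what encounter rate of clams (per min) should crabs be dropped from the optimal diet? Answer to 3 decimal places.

At the threshold, the rate on clams alone equals the profitability of crabs: λ·270/(1 + λ·7.2) = 160/6 = 26.67.
Rearranging, λ(270 − 26.67×7.2) = 26.67, so λ = 26.67/78 = 0.3419 per min.

0.342 per min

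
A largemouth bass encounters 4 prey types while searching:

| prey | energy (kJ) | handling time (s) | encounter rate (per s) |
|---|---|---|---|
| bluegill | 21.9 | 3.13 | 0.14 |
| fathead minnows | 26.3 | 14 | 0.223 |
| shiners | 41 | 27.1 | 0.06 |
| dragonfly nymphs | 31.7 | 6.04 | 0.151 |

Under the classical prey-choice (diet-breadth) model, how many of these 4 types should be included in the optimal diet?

2

Rank by E/h (kJ/s): bluegill 7, dragonfly nymphs 5.25, fathead minnows 1.88, shiners 1.51. Include each in turn until the next type's E/h falls below the running intake rate.
Rate on top 1: 2.132. dragonfly nymphs: 5.25 > 2.132 → include.
Rate on top 2: 3.341. fathead minnows: 1.88 < 3.341 → exclude; stop.
Optimal diet: bluegill, dragonfly nymphs — 2 of 4 types.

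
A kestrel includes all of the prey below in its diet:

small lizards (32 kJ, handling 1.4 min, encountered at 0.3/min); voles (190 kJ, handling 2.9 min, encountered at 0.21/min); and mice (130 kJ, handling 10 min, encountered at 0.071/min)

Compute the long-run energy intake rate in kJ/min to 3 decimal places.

R = (0.3×32 + 0.21×190 + 0.071×130) / (1 + 0.3×1.4 + 0.21×2.9 + 0.071×10) = 58.73/2.739 = 21.44 kJ/min.

21.442 kJ/min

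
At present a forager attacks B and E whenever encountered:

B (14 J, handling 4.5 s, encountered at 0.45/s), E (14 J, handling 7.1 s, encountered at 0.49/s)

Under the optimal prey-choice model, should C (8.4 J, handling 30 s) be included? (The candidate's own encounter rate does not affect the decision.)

On B and E alone, R = ΣλE/(1+Σλh) = 13.16/6.504 = 2.023 J/s.
Profitability of C: 8.4/30 = 0.28 J/s.
0.28 < 2.023, so adding C would lower the average — exclude it.

No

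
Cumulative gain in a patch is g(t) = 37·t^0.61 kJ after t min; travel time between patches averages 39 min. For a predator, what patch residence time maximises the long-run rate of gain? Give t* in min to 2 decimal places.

Maximise g(t)/(T+t): set derivative to zero → g'(t)(T+t) = g(t).
g'(t) = 0.61·37·t^-0.39. Setting 0.61·37·t^-0.39 = 37·t^0.61/(39+t) gives 0.61(39+t) = t, so 0.39·t = 0.61×39.
t* = 0.61×39/0.39 = 61 min.

61.00 min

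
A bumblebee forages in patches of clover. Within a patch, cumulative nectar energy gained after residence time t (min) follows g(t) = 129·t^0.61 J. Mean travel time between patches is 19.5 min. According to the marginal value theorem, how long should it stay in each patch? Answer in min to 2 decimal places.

30.50 min

By the marginal value theorem, leave when the instantaneous gain rate g'(t) equals the habitat-wide average g(t)/(T + t).
g'(t) = 0.61·129·t^-0.39. Setting 0.61·129·t^-0.39 = 129·t^0.61/(19.5+t) gives 0.61(19.5+t) = t, so 0.39·t = 0.61×19.5.
t* = 0.61×19.5/0.39 = 30.5 min.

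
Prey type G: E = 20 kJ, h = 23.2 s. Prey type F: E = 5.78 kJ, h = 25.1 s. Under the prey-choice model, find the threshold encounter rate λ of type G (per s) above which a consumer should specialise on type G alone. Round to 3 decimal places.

Drop type F once their profitability E₂/h₂ falls below the rate achievable on type G alone: E₂/h₂ = λE₁/(1 + λh₁).
Solve for λ: λE₁h₂ = E₂(1 + λh₁) → λ(E₁h₂ − E₂h₁) = E₂ → λ = E₂/(E₁h₂ − E₂h₁).
λ = 5.78/(20×25.1 − 5.78×23.2) = 5.78/367.9 = 0.01571 per s.

0.016 per s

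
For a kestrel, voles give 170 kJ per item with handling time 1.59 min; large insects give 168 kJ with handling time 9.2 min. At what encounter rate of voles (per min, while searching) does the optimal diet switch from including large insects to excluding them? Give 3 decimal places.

0.130 per min

Drop large insects once their profitability E₂/h₂ falls below the rate achievable on voles alone: E₂/h₂ = λE₁/(1 + λh₁).
Solve for λ: λE₁h₂ = E₂(1 + λh₁) → λ(E₁h₂ − E₂h₁) = E₂ → λ = E₂/(E₁h₂ − E₂h₁).
λ = 168/(170×9.2 − 168×1.59) = 168/1297 = 0.1295 per min.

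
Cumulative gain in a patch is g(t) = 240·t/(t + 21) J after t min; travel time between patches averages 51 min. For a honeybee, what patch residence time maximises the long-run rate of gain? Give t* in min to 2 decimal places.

By the marginal value theorem, leave when the instantaneous gain rate g'(t) equals the habitat-wide average g(t)/(T + t).
g'(t) = 240·21/(t + 21)². Setting 240·21/(t+21)² = 240t/[(t+21)(51+t)] gives 21(51+t) = t(t+21), so t² = 21×51 = 1071.
t* = √1071 = 32.73 min.

32.73 min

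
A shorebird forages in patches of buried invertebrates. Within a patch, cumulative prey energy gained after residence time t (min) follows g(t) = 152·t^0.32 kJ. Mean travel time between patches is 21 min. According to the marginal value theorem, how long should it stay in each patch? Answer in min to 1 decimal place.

By the marginal value theorem, leave when the instantaneous gain rate g'(t) equals the habitat-wide average g(t)/(T + t).
g'(t) = 0.32·152·t^-0.68. Setting 0.32·152·t^-0.68 = 152·t^0.32/(21+t) gives 0.32(21+t) = t, so 0.68·t = 0.32×21.
t* = 0.32×21/0.68 = 9.882 min.

9.9 min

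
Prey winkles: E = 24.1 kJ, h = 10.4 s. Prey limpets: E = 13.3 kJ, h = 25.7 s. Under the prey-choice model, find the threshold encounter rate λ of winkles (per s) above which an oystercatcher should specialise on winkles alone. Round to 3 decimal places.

At the threshold, the rate on winkles alone equals the profitability of limpets: λ·24.1/(1 + λ·10.4) = 13.3/25.7 = 0.5175.
Rearranging, λ(24.1 − 0.5175×10.4) = 0.5175, so λ = 0.5175/18.72 = 0.02765 per s.

0.028 per s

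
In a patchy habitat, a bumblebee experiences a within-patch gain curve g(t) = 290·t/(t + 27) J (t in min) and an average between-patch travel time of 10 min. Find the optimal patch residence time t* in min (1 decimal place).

16.4 min

Maximise g(t)/(T+t): set derivative to zero → g'(t)(T+t) = g(t).
g'(t) = 290·27/(t + 27)². Setting 290·27/(t+27)² = 290t/[(t+27)(10+t)] gives 27(10+t) = t(t+27), so t² = 27×10 = 270.
t* = √270 = 16.43 min.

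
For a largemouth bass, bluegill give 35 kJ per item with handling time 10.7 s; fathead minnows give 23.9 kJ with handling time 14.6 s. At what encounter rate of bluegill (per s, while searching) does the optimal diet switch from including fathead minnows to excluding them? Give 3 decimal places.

0.094 per s

At the threshold, the rate on bluegill alone equals the profitability of fathead minnows: λ·35/(1 + λ·10.7) = 23.9/14.6 = 1.637.
Rearranging, λ(35 − 1.637×10.7) = 1.637, so λ = 1.637/17.48 = 0.09363 per s.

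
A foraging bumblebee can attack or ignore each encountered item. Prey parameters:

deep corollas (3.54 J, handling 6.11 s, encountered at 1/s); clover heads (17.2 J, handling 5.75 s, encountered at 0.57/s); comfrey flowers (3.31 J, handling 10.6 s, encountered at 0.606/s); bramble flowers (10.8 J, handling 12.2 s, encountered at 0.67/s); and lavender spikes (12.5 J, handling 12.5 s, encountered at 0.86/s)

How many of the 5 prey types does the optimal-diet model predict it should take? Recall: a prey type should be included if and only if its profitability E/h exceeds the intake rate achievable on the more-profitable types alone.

Profitabilities (E/h, J/s): clover heads 2.99, lavender spikes 1, bramble flowers 0.885, deep corollas 0.579, comfrey flowers 0.312. Add prey in this order while the next type's profitability exceeds the intake rate on those already taken.
Rate on top 1: 2.292. lavender spikes: 1 < 2.292 → exclude; stop.
Optimal diet: clover heads — 1 of 5 types.

1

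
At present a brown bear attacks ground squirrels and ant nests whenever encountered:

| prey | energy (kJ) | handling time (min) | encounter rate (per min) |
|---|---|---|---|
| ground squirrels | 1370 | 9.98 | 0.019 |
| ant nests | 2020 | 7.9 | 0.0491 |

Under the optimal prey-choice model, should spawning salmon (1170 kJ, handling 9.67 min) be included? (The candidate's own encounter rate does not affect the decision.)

Current rate: (0.019×1370 + 0.0491×2020)/(1 + 0.019×9.98 + 0.0491×7.9) = 79.37 kJ/min.
spawning salmon: E/h = 1170/9.67 = 121 kJ/min.
121 > 79.37, so adding spawning salmon raises the average — include it.

Yes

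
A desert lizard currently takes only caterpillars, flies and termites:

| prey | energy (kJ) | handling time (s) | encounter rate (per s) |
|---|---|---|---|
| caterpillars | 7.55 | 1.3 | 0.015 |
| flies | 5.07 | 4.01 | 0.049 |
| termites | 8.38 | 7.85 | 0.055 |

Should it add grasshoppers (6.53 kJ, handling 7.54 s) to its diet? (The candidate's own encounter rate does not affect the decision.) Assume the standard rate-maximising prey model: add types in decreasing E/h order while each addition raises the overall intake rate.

Intake rate on the current diet: R = (0.015×7.55 + 0.049×5.07 + 0.055×8.38) / (1 + 0.015×1.3 + 0.049×4.01 + 0.055×7.85) = 0.8226/1.648 = 0.4992 kJ/s.
Profitability of grasshoppers: 6.53/7.54 = 0.866 kJ/s.
Since 0.866 > R, including grasshoppers increases the long-run rate.

Yes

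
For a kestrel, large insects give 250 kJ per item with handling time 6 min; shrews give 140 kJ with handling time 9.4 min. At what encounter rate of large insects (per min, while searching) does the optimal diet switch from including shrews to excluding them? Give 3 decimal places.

0.093 per min

At the threshold, the rate on large insects alone equals the profitability of shrews: λ·250/(1 + λ·6) = 140/9.4 = 14.89.
Rearranging, λ(250 − 14.89×6) = 14.89, so λ = 14.89/160.6 = 0.09272 per min.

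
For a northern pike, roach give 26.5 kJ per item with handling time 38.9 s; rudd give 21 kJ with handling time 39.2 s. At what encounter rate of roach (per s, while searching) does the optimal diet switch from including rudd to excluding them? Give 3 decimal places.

Drop rudd once their profitability E₂/h₂ falls below the rate achievable on roach alone: E₂/h₂ = λE₁/(1 + λh₁).
Solve for λ: λE₁h₂ = E₂(1 + λh₁) → λ(E₁h₂ − E₂h₁) = E₂ → λ = E₂/(E₁h₂ − E₂h₁).
λ = 21/(26.5×39.2 − 21×38.9) = 21/221.9 = 0.09464 per s.

0.095 per s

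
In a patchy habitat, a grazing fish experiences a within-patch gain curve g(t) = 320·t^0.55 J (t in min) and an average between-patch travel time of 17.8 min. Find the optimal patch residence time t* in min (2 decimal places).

Maximise g(t)/(T+t): set derivative to zero → g'(t)(T+t) = g(t).
g'(t) = 0.55·320·t^-0.45. Setting 0.55·320·t^-0.45 = 320·t^0.55/(17.8+t) gives 0.55(17.8+t) = t, so 0.45·t = 0.55×17.8.
t* = 0.55×17.8/0.45 = 21.76 min.

21.76 min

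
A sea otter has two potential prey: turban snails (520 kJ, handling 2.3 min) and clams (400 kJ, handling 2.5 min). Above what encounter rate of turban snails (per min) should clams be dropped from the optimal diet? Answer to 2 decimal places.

The zero-one rule: include clams iff E₂/h₂ > λE₁/(1+λh₁). Equality gives the switch point.
λE₁h₂ = E₂ + λE₂h₁ ⇒ λ = E₂/(E₁h₂ − E₂h₁) = 400/(1300 − 920) = 1.053 per min.

1.05 per min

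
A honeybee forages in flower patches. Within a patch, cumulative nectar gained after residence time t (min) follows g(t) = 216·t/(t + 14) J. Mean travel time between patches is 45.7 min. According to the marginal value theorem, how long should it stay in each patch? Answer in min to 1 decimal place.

Optimal t* satisfies g'(t*) = g(t*)/(T + t*).
g'(t) = 216·14/(t + 14)². Setting 216·14/(t+14)² = 216t/[(t+14)(45.7+t)] gives 14(45.7+t) = t(t+14), so t² = 14×45.7 = 639.8.
t* = √639.8 = 25.29 min.

25.3 min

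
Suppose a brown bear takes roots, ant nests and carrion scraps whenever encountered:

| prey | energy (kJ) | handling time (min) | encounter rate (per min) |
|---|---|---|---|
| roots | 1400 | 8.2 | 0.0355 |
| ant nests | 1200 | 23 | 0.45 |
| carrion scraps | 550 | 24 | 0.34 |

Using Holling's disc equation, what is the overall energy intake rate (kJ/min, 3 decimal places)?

39.225 kJ/min

R = (0.0355×1400 + 0.45×1200 + 0.34×550) / (1 + 0.0355×8.2 + 0.45×23 + 0.34×24) = 776.7/19.8 = 39.23 kJ/min.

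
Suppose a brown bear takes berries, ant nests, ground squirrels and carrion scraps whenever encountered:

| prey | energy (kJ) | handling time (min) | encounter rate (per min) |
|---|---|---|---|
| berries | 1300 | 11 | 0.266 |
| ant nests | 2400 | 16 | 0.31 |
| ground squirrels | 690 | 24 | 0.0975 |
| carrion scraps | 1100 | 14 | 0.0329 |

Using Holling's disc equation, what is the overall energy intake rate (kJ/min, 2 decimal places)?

102.11 kJ/min

R = (0.266×1300 + 0.31×2400 + 0.0975×690 + 0.0329×1100) / (1 + 0.266×11 + 0.31×16 + 0.0975×24 + 0.0329×14) = 1193/11.69 = 102.1 kJ/min.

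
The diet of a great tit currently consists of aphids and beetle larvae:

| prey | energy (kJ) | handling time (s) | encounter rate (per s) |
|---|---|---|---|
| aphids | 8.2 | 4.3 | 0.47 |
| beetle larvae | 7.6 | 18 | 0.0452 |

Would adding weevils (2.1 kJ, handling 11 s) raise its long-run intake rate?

On aphids and beetle larvae alone, R = ΣλE/(1+Σλh) = 4.198/3.835 = 1.095 kJ/s.
weevils: E/h = 2.1/11 = 0.1909 kJ/s.
0.1909 < 1.095, so adding weevils would lower the average — exclude it.

No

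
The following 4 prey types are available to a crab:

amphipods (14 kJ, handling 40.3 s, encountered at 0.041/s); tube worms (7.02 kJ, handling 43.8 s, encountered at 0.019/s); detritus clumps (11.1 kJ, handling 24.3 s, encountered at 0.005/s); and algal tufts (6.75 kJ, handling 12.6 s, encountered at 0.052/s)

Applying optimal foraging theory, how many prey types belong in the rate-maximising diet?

Rank by E/h (kJ/s): algal tufts 0.536, detritus clumps 0.457, amphipods 0.347, tube worms 0.16. Include each in turn until the next type's E/h falls below the running intake rate.
Rate on top 1: 0.2121. detritus clumps: 0.457 > 0.2121 → include.
Rate on top 2: 0.2288. amphipods: 0.347 > 0.2288 → include.
Rate on top 3: 0.2859. tube worms: 0.16 < 0.2859 → exclude; stop.
Optimal diet: algal tufts, detritus clumps, amphipods — 3 of 4 types.

3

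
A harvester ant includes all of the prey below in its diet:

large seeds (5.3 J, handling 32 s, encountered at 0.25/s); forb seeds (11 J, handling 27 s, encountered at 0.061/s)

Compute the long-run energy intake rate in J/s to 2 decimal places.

R = Σλ_iE_i / (1 + Σλ_ih_i)
Numerator: 0.25×5.3 + 0.061×11 = 1.996
Denominator: 1 + 0.25×32 + 0.061×27 = 10.65
R = 1.996/10.65 = 0.1875 J/s

0.19 J/s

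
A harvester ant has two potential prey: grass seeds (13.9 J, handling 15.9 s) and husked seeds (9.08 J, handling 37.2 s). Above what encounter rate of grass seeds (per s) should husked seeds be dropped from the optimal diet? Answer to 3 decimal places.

0.024 per s

At the threshold, the rate on grass seeds alone equals the profitability of husked seeds: λ·13.9/(1 + λ·15.9) = 9.08/37.2 = 0.2441.
Rearranging, λ(13.9 − 0.2441×15.9) = 0.2441, so λ = 0.2441/10.02 = 0.02436 per s.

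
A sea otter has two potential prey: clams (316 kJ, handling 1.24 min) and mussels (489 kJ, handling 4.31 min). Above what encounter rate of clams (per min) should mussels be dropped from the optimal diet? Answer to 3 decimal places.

Drop mussels once their profitability E₂/h₂ falls below the rate achievable on clams alone: E₂/h₂ = λE₁/(1 + λh₁).
Solve for λ: λE₁h₂ = E₂(1 + λh₁) → λ(E₁h₂ − E₂h₁) = E₂ → λ = E₂/(E₁h₂ − E₂h₁).
λ = 489/(316×4.31 − 489×1.24) = 489/755.6 = 0.6472 per min.

0.647 per min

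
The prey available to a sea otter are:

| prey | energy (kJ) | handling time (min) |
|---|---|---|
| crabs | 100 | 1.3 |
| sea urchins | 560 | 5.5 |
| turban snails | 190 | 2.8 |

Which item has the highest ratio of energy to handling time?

sea urchins

In descending order of E/h:
sea urchins: 560/5.5 = 102 kJ/min
crabs: 100/1.3 = 76.9 kJ/min
turban snails: 190/2.8 = 67.9 kJ/min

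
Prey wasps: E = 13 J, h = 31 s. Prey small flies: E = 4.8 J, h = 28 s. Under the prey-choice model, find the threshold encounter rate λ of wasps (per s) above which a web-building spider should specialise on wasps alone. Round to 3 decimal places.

Drop small flies once their profitability E₂/h₂ falls below the rate achievable on wasps alone: E₂/h₂ = λE₁/(1 + λh₁).
Solve for λ: λE₁h₂ = E₂(1 + λh₁) → λ(E₁h₂ − E₂h₁) = E₂ → λ = E₂/(E₁h₂ − E₂h₁).
λ = 4.8/(13×28 − 4.8×31) = 4.8/215.2 = 0.0223 per s.

0.022 per s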